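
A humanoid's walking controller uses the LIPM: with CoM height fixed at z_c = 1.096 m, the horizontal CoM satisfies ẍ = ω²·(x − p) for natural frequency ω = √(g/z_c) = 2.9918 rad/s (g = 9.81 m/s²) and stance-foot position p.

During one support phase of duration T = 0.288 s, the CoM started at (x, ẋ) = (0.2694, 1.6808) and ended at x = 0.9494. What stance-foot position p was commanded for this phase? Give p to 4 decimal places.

p = -0.0695

ωT = 2.9918·0.288 = 0.861638; cosh(ωT) = 1.394753, sinh(ωT) = 0.972283
x(T) = p + (x₀−p)·cosh(ωT) + (ẋ₀/ω)·sinh(ωT) ⇒ p·(1 − cosh) = x(T) − x₀·cosh − (ẋ₀/ω)·sinh
numerator   = 0.9494 − (0.2694)·1.394753 − (1.6808/2.9918)·0.972283 = 0.027423
denominator = 1 − 1.394753 = -0.394753
p = 0.027423 / -0.394753 = -0.0695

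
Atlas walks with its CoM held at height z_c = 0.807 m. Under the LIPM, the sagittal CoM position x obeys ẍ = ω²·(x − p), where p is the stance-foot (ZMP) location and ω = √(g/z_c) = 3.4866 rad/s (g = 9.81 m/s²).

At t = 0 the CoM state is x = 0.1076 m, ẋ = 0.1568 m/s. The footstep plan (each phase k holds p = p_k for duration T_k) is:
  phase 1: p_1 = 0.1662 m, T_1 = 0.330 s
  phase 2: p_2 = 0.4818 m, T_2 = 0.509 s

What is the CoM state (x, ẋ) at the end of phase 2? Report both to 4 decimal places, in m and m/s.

x = -0.6055, ẋ = -3.5851

phase 1: p=0.1662, T=0.330, ωT=1.150578, cosh=1.738236, sinh=1.421783; start (x,ẋ)=(0.107600, 0.156800) → end (x,ẋ)=(0.128280, -0.017936)
phase 2: p=0.4818, T=0.509, ωT=1.774679, cosh=3.033964, sinh=2.864426; start (x,ẋ)=(0.128280, -0.017936) → end (x,ẋ)=(-0.605502, -3.585058)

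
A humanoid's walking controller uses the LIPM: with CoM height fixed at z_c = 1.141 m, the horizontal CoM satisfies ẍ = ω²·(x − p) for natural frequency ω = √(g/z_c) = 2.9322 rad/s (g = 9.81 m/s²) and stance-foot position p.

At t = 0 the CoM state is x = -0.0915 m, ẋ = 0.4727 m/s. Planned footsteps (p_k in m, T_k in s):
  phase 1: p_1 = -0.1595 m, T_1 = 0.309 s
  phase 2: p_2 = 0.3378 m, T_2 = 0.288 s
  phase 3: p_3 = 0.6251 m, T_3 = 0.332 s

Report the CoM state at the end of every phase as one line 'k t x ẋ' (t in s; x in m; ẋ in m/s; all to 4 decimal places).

1 0.3090 0.1053 0.8868
2 0.5970 0.3041 0.5755
3 0.9290 0.3624 -0.1975

phase 1: p=-0.1595, T=0.309, ωT=0.906050, cosh=1.439323, sinh=1.035205; start (x,ẋ)=(-0.091500, 0.472700) → end (x,ẋ)=(0.105259, 0.886777)
phase 2: p=0.3378, T=0.288, ωT=0.844474, cosh=1.378268, sinh=0.948485; start (x,ẋ)=(0.105259, 0.886777) → end (x,ẋ)=(0.304144, 0.575487)
phase 3: p=0.6251, T=0.332, ωT=0.973490, cosh=1.512465, sinh=1.134703; start (x,ẋ)=(0.304144, 0.575487) → end (x,ẋ)=(0.362368, -0.197472)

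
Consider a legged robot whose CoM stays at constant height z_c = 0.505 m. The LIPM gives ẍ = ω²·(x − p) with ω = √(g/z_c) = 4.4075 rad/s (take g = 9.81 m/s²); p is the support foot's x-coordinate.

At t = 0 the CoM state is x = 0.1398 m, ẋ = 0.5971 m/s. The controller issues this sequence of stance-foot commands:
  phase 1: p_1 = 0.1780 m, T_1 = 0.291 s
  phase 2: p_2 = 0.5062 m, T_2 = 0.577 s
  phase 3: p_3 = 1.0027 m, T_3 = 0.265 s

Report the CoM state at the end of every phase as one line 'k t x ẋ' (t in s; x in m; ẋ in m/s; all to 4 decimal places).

phase 1: p=0.1780, T=0.291, ωT=1.282582, cosh=1.941630, sinh=1.664310; start (x,ẋ)=(0.139800, 0.597100) → end (x,ẋ)=(0.329300, 0.879133)
phase 2: p=0.5062, T=0.577, ωT=2.543127, cosh=6.399004, sinh=6.320384; start (x,ẋ)=(0.329300, 0.879133) → end (x,ẋ)=(0.634898, 0.697653)
phase 3: p=1.0027, T=0.265, ωT=1.167987, cosh=1.763254, sinh=1.452261; start (x,ẋ)=(0.634898, 0.697653) → end (x,ẋ)=(0.584047, -1.124103)

1 0.2910 0.3293 0.8791
2 0.8680 0.6349 0.6977
3 1.1330 0.5840 -1.1241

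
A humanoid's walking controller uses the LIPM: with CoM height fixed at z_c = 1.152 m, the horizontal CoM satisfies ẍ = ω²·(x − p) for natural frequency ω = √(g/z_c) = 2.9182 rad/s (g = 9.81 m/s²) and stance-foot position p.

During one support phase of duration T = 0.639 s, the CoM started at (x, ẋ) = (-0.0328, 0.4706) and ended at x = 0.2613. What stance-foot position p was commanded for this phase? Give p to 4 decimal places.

p = 0.0600

ωT = 2.9182·0.639 = 1.864730; cosh(ωT) = 3.304565, sinh(ωT) = 3.149627
x(T) = p + (x₀−p)·cosh(ωT) + (ẋ₀/ω)·sinh(ωT) ⇒ p·(1 − cosh) = x(T) − x₀·cosh − (ẋ₀/ω)·sinh
numerator   = 0.2613 − (-0.0328)·3.304565 − (0.4706/2.9182)·3.149627 = -0.138231
denominator = 1 − 3.304565 = -2.304565
p = -0.138231 / -2.304565 = 0.0600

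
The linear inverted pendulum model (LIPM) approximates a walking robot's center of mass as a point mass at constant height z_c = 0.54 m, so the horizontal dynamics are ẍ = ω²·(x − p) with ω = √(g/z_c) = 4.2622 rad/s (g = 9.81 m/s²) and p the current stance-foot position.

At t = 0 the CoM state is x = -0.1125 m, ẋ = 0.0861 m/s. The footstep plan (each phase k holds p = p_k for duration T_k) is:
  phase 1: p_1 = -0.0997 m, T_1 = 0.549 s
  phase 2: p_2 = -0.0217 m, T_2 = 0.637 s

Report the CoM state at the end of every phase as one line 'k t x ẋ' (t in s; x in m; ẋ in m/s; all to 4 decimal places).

1 0.5490 -0.0629 0.1705
2 1.1860 -0.0333 -0.0263

phase 1: p=-0.0997, T=0.549, ωT=2.339948, cosh=5.238514, sinh=5.142181; start (x,ẋ)=(-0.112500, 0.086100) → end (x,ẋ)=(-0.062877, 0.170498)
phase 2: p=-0.0217, T=0.637, ωT=2.715021, cosh=7.585568, sinh=7.519365; start (x,ẋ)=(-0.062877, 0.170498) → end (x,ẋ)=(-0.033255, -0.026344)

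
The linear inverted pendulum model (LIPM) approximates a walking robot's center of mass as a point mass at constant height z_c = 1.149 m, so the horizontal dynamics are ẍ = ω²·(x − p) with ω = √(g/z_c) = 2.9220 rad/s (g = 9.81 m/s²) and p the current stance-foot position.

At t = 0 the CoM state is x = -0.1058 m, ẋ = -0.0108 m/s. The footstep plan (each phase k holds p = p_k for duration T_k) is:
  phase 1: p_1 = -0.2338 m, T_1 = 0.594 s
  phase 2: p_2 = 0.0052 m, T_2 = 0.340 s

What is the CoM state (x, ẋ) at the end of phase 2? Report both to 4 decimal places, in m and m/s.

phase 1: p=-0.2338, T=0.594, ωT=1.735668, cosh=2.924499, sinh=2.748217; start (x,ẋ)=(-0.105800, -0.010800) → end (x,ẋ)=(0.130378, 0.996292)
phase 2: p=0.0052, T=0.340, ωT=0.993480, cosh=1.535451, sinh=1.165165; start (x,ẋ)=(0.130378, 0.996292) → end (x,ẋ)=(0.594683, 1.955942)

x = 0.5947, ẋ = 1.9559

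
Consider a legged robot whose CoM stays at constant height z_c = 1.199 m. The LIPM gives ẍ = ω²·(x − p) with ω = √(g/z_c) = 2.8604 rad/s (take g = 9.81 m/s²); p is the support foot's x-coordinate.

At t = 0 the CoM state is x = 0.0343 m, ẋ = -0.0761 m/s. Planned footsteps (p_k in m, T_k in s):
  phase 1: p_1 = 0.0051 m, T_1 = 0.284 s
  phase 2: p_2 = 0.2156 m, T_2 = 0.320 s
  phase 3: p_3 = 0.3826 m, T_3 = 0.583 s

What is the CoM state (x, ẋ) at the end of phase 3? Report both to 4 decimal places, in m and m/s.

x = -1.4371, ẋ = -5.0747

phase 1: p=0.0051, T=0.284, ωT=0.812354, cosh=1.348509, sinh=0.904696; start (x,ẋ)=(0.034300, -0.076100) → end (x,ẋ)=(0.020407, -0.027058)
phase 2: p=0.2156, T=0.320, ωT=0.915328, cosh=1.448990, sinh=1.048605; start (x,ẋ)=(0.020407, -0.027058) → end (x,ẋ)=(-0.077151, -0.624673)
phase 3: p=0.3826, T=0.583, ωT=1.667613, cosh=2.744100, sinh=2.555403; start (x,ẋ)=(-0.077151, -0.624673) → end (x,ẋ)=(-1.437070, -5.074708)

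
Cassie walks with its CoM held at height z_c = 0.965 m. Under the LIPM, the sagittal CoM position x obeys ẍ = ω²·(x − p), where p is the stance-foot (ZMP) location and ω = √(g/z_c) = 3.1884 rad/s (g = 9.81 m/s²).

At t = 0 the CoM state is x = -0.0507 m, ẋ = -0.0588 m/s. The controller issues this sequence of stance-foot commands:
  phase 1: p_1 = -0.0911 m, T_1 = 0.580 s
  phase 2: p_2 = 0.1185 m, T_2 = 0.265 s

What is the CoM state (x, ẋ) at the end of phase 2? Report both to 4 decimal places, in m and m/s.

x = -0.0061, ẋ = -0.1228

phase 1: p=-0.0911, T=0.580, ωT=1.849272, cosh=3.256271, sinh=3.098920; start (x,ẋ)=(-0.050700, -0.058800) → end (x,ẋ)=(-0.016696, 0.207707)
phase 2: p=0.1185, T=0.265, ωT=0.844926, cosh=1.378697, sinh=0.949108; start (x,ẋ)=(-0.016696, 0.207707) → end (x,ẋ)=(-0.006066, -0.122757)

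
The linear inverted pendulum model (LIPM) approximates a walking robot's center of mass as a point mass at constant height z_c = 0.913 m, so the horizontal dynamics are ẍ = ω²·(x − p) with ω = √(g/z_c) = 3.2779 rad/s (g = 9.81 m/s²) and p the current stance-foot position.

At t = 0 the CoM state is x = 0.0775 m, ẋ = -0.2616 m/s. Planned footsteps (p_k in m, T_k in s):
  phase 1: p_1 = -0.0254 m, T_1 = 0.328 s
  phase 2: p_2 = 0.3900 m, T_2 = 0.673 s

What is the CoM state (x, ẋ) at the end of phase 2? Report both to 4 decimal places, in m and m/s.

phase 1: p=-0.0254, T=0.328, ωT=1.075151, cosh=1.635841, sinh=1.294595; start (x,ẋ)=(0.077500, -0.261600) → end (x,ẋ)=(0.039610, 0.008726)
phase 2: p=0.3900, T=0.673, ωT=2.206027, cosh=4.594853, sinh=4.484716; start (x,ẋ)=(0.039610, 0.008726) → end (x,ẋ)=(-1.208052, -5.110797)

x = -1.2081, ẋ = -5.1108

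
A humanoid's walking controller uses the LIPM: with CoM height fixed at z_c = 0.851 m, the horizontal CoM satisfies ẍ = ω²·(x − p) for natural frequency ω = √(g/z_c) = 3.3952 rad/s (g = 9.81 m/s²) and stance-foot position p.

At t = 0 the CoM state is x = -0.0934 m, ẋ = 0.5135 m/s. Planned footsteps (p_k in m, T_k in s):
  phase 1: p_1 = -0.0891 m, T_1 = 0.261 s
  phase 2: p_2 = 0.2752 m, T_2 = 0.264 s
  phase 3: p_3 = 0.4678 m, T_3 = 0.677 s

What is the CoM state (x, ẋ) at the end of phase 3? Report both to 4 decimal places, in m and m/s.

x = -0.6056, ẋ = -3.5191

phase 1: p=-0.0891, T=0.261, ωT=0.886147, cosh=1.419003, sinh=1.006762; start (x,ẋ)=(-0.093400, 0.513500) → end (x,ẋ)=(0.057064, 0.713960)
phase 2: p=0.2752, T=0.264, ωT=0.896333, cosh=1.429332, sinh=1.021268; start (x,ẋ)=(0.057064, 0.713960) → end (x,ẋ)=(0.178169, 0.264119)
phase 3: p=0.4678, T=0.677, ωT=2.298550, cosh=5.030069, sinh=4.929665; start (x,ẋ)=(0.178169, 0.264119) → end (x,ẋ)=(-0.605577, -3.519079)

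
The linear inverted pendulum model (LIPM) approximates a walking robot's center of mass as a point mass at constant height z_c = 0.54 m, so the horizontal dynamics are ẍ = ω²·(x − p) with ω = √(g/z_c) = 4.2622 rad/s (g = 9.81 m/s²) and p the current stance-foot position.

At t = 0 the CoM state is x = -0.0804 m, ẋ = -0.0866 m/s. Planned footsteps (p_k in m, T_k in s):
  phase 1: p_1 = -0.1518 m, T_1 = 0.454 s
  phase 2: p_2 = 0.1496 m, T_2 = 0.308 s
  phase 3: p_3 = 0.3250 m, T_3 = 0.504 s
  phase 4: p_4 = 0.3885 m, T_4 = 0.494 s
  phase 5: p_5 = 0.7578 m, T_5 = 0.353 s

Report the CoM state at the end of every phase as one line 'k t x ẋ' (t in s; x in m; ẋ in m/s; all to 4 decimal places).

phase 1: p=-0.1518, T=0.454, ωT=1.935039, cosh=3.534366, sinh=3.389947; start (x,ẋ)=(-0.080400, -0.086600) → end (x,ẋ)=(0.031676, 0.725556)
phase 2: p=0.1496, T=0.308, ωT=1.312758, cosh=1.992742, sinh=1.723665; start (x,ẋ)=(0.031676, 0.725556) → end (x,ẋ)=(0.208029, 0.579508)
phase 3: p=0.3250, T=0.504, ωT=2.148149, cosh=4.342840, sinh=4.226140; start (x,ẋ)=(0.208029, 0.579508) → end (x,ẋ)=(0.391617, 0.409746)
phase 4: p=0.3885, T=0.494, ωT=2.105527, cosh=4.166605, sinh=4.044823; start (x,ẋ)=(0.391617, 0.409746) → end (x,ẋ)=(0.790337, 1.760989)
phase 5: p=0.7578, T=0.353, ωT=1.504557, cosh=2.362136, sinh=2.140021; start (x,ẋ)=(0.790337, 1.760989) → end (x,ẋ)=(1.718836, 4.456470)

1 0.4540 0.0317 0.7256
2 0.7620 0.2080 0.5795
3 1.2660 0.3916 0.4097
4 1.7600 0.7903 1.7610
5 2.1130 1.7188 4.4565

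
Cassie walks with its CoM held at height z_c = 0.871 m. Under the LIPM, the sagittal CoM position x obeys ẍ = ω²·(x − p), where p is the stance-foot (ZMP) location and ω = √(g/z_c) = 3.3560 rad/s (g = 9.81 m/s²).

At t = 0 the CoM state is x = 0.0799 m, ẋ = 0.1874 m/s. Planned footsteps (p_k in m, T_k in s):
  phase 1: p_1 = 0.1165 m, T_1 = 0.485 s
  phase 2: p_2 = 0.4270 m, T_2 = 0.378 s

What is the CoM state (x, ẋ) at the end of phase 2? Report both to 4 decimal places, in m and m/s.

x = 0.0029, ẋ = -1.1130

phase 1: p=0.1165, T=0.485, ωT=1.627660, cosh=2.644167, sinh=2.447779; start (x,ẋ)=(0.079900, 0.187400) → end (x,ẋ)=(0.156408, 0.194857)
phase 2: p=0.4270, T=0.378, ωT=1.268568, cosh=1.918496, sinh=1.637262; start (x,ẋ)=(0.156408, 0.194857) → end (x,ẋ)=(0.002934, -1.112975)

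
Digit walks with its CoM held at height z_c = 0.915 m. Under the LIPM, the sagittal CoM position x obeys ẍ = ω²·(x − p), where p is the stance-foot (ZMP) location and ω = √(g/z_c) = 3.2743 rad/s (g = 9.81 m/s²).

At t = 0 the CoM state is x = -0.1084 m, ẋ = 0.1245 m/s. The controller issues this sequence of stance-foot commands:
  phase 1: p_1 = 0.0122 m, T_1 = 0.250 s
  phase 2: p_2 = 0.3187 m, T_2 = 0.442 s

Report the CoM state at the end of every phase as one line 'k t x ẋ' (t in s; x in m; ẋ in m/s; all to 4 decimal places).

phase 1: p=0.0122, T=0.250, ωT=0.818575, cosh=1.354163, sinh=0.913103; start (x,ẋ)=(-0.108400, 0.124500) → end (x,ẋ)=(-0.116393, -0.191974)
phase 2: p=0.3187, T=0.442, ωT=1.447241, cosh=2.243293, sinh=2.008074; start (x,ẋ)=(-0.116393, -0.191974) → end (x,ẋ)=(-0.775075, -3.291404)

1 0.2500 -0.1164 -0.1920
2 0.6920 -0.7751 -3.2914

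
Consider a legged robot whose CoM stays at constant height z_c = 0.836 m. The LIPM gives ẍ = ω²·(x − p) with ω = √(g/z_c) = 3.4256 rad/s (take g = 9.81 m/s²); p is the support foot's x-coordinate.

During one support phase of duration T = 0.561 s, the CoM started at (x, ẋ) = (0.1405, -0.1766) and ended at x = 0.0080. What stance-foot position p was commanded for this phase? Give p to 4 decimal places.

p = 0.1245

ωT = 3.4256·0.561 = 1.921762; cosh(ωT) = 3.489667, sinh(ωT) = 3.343318
x(T) = p + (x₀−p)·cosh(ωT) + (ẋ₀/ω)·sinh(ωT) ⇒ p·(1 − cosh) = x(T) − x₀·cosh − (ẋ₀/ω)·sinh
numerator   = 0.0080 − (0.1405)·3.489667 − (-0.1766/3.4256)·3.343318 = -0.309940
denominator = 1 − 3.489667 = -2.489667
p = -0.309940 / -2.489667 = 0.1245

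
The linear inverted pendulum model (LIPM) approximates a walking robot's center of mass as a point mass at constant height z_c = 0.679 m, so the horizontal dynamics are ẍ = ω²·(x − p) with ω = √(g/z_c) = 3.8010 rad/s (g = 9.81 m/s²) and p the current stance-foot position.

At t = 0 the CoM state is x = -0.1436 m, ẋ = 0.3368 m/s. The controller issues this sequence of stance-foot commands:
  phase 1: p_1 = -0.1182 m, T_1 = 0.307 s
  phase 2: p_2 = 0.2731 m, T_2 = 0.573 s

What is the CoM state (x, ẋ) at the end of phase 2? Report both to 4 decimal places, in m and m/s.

phase 1: p=-0.1182, T=0.307, ωT=1.166907, cosh=1.761685, sinh=1.450357; start (x,ẋ)=(-0.143600, 0.336800) → end (x,ẋ)=(-0.034433, 0.453310)
phase 2: p=0.2731, T=0.573, ωT=2.177973, cosh=4.470832, sinh=4.357561; start (x,ẋ)=(-0.034433, 0.453310) → end (x,ẋ)=(-0.582143, -3.067025)

x = -0.5821, ẋ = -3.0670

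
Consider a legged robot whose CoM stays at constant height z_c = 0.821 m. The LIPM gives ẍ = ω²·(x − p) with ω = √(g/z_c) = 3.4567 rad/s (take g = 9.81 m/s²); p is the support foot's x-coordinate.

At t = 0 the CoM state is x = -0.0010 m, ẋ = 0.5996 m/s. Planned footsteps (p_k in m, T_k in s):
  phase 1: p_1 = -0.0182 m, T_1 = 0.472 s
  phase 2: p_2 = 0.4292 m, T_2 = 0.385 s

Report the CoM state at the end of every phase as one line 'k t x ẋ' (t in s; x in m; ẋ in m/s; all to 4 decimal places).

phase 1: p=-0.0182, T=0.472, ωT=1.631562, cosh=2.653739, sinh=2.458116; start (x,ẋ)=(-0.001000, 0.599600) → end (x,ẋ)=(0.453830, 1.737330)
phase 2: p=0.4292, T=0.385, ωT=1.330830, cosh=2.024220, sinh=1.759962; start (x,ẋ)=(0.453830, 1.737330) → end (x,ẋ)=(1.363609, 3.666576)

1 0.4720 0.4538 1.7373
2 0.8570 1.3636 3.6666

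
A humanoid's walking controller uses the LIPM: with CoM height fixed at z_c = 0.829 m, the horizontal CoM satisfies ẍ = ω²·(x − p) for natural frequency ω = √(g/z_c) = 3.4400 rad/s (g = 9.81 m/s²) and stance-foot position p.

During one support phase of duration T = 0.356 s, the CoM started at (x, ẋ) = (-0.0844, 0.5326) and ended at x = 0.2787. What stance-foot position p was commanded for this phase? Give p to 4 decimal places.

ωT = 3.4400·0.356 = 1.224640; cosh(ωT) = 1.848402, sinh(ωT) = 1.554539
x(T) = p + (x₀−p)·cosh(ωT) + (ẋ₀/ω)·sinh(ωT) ⇒ p·(1 − cosh) = x(T) − x₀·cosh − (ẋ₀/ω)·sinh
numerator   = 0.2787 − (-0.0844)·1.848402 − (0.5326/3.4400)·1.554539 = 0.194023
denominator = 1 − 1.848402 = -0.848402
p = 0.194023 / -0.848402 = -0.2287

p = -0.2287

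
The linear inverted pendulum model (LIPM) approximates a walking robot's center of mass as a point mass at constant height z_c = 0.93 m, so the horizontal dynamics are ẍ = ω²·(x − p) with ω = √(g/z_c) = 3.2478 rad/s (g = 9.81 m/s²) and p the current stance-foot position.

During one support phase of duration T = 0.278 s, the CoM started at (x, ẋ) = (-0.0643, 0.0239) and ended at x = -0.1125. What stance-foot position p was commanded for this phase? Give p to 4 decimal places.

p = 0.0636

ωT = 3.2478·0.278 = 0.902888; cosh(ωT) = 1.436057, sinh(ωT) = 1.030660
x(T) = p + (x₀−p)·cosh(ωT) + (ẋ₀/ω)·sinh(ωT) ⇒ p·(1 − cosh) = x(T) − x₀·cosh − (ẋ₀/ω)·sinh
numerator   = -0.1125 − (-0.0643)·1.436057 − (0.0239/3.2478)·1.030660 = -0.027746
denominator = 1 − 1.436057 = -0.436057
p = -0.027746 / -0.436057 = 0.0636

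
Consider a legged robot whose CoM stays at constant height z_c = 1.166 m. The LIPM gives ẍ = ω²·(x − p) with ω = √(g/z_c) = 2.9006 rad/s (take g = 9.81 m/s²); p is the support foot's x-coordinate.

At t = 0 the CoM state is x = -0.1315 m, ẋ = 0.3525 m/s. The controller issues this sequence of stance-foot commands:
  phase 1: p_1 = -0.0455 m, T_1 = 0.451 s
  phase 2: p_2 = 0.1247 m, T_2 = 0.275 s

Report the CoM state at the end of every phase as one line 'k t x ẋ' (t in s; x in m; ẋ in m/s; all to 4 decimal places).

phase 1: p=-0.0455, T=0.451, ωT=1.308171, cosh=1.984857, sinh=1.714543; start (x,ẋ)=(-0.131500, 0.352500) → end (x,ẋ)=(-0.007835, 0.271967)
phase 2: p=0.1247, T=0.275, ωT=0.797665, cosh=1.335365, sinh=0.884985; start (x,ẋ)=(-0.007835, 0.271967) → end (x,ẋ)=(0.030695, 0.022958)

1 0.4510 -0.0078 0.2720
2 0.7260 0.0307 0.0230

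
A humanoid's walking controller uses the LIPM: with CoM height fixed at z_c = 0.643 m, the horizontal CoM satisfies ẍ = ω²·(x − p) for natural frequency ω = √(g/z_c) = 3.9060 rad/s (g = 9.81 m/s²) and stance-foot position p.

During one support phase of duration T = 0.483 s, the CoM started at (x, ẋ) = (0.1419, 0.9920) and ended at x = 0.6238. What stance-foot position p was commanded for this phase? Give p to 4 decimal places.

ωT = 3.9060·0.483 = 1.886598; cosh(ωT) = 3.374237, sinh(ωT) = 3.222651
x(T) = p + (x₀−p)·cosh(ωT) + (ẋ₀/ω)·sinh(ωT) ⇒ p·(1 − cosh) = x(T) − x₀·cosh − (ẋ₀/ω)·sinh
numerator   = 0.6238 − (0.1419)·3.374237 − (0.9920/3.9060)·3.222651 = -0.673455
denominator = 1 − 3.374237 = -2.374237
p = -0.673455 / -2.374237 = 0.2837

p = 0.2837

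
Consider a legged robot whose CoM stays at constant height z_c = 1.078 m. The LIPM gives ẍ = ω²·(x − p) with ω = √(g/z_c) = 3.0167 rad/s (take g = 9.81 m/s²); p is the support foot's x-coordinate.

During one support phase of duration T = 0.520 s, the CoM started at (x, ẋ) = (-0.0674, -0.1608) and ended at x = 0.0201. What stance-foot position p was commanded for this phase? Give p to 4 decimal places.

ωT = 3.0167·0.520 = 1.568684; cosh(ωT) = 2.504323, sinh(ωT) = 2.296004
x(T) = p + (x₀−p)·cosh(ωT) + (ẋ₀/ω)·sinh(ωT) ⇒ p·(1 − cosh) = x(T) − x₀·cosh − (ẋ₀/ω)·sinh
numerator   = 0.0201 − (-0.0674)·2.504323 − (-0.1608/3.0167)·2.296004 = 0.311276
denominator = 1 − 2.504323 = -1.504323
p = 0.311276 / -1.504323 = -0.2069

p = -0.2069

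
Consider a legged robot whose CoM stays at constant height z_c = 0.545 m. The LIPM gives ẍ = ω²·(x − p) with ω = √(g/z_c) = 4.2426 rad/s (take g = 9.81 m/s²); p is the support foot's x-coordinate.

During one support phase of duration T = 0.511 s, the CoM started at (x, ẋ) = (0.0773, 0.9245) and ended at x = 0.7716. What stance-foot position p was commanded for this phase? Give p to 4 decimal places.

p = 0.1489

ωT = 4.2426·0.511 = 2.167969; cosh(ωT) = 4.427460, sinh(ωT) = 4.313050
x(T) = p + (x₀−p)·cosh(ωT) + (ẋ₀/ω)·sinh(ωT) ⇒ p·(1 − cosh) = x(T) − x₀·cosh − (ẋ₀/ω)·sinh
numerator   = 0.7716 − (0.0773)·4.427460 − (0.9245/4.2426)·4.313050 = -0.510494
denominator = 1 − 4.427460 = -3.427460
p = -0.510494 / -3.427460 = 0.1489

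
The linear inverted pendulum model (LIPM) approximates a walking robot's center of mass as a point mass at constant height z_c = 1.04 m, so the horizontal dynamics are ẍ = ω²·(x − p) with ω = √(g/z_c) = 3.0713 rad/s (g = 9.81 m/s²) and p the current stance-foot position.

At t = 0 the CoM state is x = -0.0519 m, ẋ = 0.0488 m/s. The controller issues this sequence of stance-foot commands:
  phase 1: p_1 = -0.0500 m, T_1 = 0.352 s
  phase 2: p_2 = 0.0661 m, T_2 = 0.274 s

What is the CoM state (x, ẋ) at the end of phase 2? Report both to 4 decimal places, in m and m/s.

phase 1: p=-0.0500, T=0.352, ωT=1.081098, cosh=1.643568, sinh=1.304345; start (x,ẋ)=(-0.051900, 0.048800) → end (x,ẋ)=(-0.032398, 0.072595)
phase 2: p=0.0661, T=0.274, ωT=0.841536, cosh=1.375488, sinh=0.944440; start (x,ẋ)=(-0.032398, 0.072595) → end (x,ẋ)=(-0.047060, -0.185856)

x = -0.0471, ẋ = -0.1859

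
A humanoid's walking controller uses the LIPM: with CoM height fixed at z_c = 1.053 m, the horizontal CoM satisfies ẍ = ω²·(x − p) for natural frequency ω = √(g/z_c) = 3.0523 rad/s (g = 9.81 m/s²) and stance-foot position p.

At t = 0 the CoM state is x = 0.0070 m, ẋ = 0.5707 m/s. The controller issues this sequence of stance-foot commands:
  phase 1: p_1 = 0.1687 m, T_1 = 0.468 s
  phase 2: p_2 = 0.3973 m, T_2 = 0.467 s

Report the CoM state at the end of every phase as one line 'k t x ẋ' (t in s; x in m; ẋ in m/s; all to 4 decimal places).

1 0.4680 0.1796 0.2885
2 0.9350 0.1036 -0.6672

phase 1: p=0.1687, T=0.468, ωT=1.428476, cosh=2.206006, sinh=1.966332; start (x,ẋ)=(0.007000, 0.570700) → end (x,ẋ)=(0.179641, 0.288471)
phase 2: p=0.3973, T=0.467, ωT=1.425424, cosh=2.200014, sinh=1.959608; start (x,ẋ)=(0.179641, 0.288471) → end (x,ẋ)=(0.103649, -0.667244)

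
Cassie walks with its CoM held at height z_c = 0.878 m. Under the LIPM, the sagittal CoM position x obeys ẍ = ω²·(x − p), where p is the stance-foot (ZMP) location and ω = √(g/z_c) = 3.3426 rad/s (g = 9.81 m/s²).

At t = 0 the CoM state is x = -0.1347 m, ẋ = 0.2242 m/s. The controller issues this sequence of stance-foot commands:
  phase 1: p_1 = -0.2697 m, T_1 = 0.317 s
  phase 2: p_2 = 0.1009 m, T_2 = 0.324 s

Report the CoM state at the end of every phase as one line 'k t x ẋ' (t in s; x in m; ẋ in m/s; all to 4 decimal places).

phase 1: p=-0.2697, T=0.317, ωT=1.059604, cosh=1.615911, sinh=1.269318; start (x,ẋ)=(-0.134700, 0.224200) → end (x,ẋ)=(0.033586, 0.935068)
phase 2: p=0.1009, T=0.324, ωT=1.083002, cosh=1.646056, sinh=1.307478; start (x,ẋ)=(0.033586, 0.935068) → end (x,ẋ)=(0.355854, 1.244985)

1 0.3170 0.0336 0.9351
2 0.6410 0.3559 1.2450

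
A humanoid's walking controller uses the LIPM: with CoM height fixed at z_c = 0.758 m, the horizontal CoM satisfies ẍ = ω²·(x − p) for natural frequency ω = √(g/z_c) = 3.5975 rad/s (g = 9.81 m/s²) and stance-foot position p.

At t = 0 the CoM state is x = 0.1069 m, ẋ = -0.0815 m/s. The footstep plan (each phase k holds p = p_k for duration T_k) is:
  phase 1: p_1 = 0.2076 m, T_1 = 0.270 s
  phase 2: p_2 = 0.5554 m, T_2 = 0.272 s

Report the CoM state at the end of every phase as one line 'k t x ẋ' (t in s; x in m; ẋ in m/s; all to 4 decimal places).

phase 1: p=0.2076, T=0.270, ωT=0.971325, cosh=1.510012, sinh=1.131430; start (x,ẋ)=(0.106900, -0.081500) → end (x,ẋ)=(0.029910, -0.532947)
phase 2: p=0.5554, T=0.272, ωT=0.978520, cosh=1.518191, sinh=1.142324; start (x,ẋ)=(0.029910, -0.532947) → end (x,ẋ)=(-0.411623, -2.968625)

1 0.2700 0.0299 -0.5329
2 0.5420 -0.4116 -2.9686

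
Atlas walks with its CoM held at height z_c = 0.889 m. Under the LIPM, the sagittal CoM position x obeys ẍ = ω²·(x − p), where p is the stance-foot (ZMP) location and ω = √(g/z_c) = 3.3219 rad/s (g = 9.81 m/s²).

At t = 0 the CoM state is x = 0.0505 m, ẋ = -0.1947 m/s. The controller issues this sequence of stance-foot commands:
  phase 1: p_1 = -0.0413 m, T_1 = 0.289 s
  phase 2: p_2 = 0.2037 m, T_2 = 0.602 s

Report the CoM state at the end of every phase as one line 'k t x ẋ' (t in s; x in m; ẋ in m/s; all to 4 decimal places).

phase 1: p=-0.0413, T=0.289, ωT=0.960029, cosh=1.497327, sinh=1.114445; start (x,ẋ)=(0.050500, -0.194700) → end (x,ẋ)=(0.030836, 0.048321)
phase 2: p=0.2037, T=0.602, ωT=1.999784, cosh=3.761412, sinh=3.626047; start (x,ẋ)=(0.030836, 0.048321) → end (x,ẋ)=(-0.393768, -1.900457)

1 0.2890 0.0308 0.0483
2 0.8910 -0.3938 -1.9005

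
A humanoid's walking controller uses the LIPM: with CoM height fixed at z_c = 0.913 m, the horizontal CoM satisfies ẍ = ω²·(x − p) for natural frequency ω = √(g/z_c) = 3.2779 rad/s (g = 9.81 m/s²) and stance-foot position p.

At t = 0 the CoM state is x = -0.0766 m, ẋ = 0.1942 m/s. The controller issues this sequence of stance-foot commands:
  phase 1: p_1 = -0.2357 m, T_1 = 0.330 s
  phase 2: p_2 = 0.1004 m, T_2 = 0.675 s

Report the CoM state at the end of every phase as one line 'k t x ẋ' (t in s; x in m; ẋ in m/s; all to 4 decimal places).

1 0.3300 0.1033 1.0001
2 1.0050 1.4911 4.6670

phase 1: p=-0.2357, T=0.330, ωT=1.081707, cosh=1.644363, sinh=1.305347; start (x,ẋ)=(-0.076600, 0.194200) → end (x,ẋ)=(0.103254, 1.000092)
phase 2: p=0.1004, T=0.675, ωT=2.212582, cosh=4.624353, sinh=4.514935; start (x,ẋ)=(0.103254, 1.000092) → end (x,ẋ)=(1.491110, 4.667013)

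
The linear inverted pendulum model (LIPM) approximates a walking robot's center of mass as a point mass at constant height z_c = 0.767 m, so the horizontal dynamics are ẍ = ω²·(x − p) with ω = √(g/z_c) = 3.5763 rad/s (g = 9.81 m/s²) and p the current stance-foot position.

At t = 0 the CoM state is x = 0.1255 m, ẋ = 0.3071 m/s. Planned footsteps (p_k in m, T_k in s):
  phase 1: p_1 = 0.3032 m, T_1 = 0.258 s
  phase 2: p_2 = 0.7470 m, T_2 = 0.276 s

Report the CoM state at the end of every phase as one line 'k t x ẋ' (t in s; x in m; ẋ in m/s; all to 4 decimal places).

phase 1: p=0.3032, T=0.258, ωT=0.922685, cosh=1.456744, sinh=1.059294; start (x,ẋ)=(0.125500, 0.307100) → end (x,ẋ)=(0.135299, -0.225824)
phase 2: p=0.7470, T=0.276, ωT=0.987059, cosh=1.528001, sinh=1.155330; start (x,ẋ)=(0.135299, -0.225824) → end (x,ẋ)=(-0.260632, -2.872489)

1 0.2580 0.1353 -0.2258
2 0.5340 -0.2606 -2.8725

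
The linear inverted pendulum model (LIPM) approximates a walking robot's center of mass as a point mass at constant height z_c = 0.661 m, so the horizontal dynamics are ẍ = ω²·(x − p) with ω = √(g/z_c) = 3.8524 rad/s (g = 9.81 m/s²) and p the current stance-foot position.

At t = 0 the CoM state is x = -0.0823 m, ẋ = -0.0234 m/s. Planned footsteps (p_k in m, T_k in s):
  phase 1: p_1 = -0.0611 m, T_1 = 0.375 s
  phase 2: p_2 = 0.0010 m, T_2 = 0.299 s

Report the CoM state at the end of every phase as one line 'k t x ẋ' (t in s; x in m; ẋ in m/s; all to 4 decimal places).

phase 1: p=-0.0611, T=0.375, ωT=1.444650, cosh=2.238098, sinh=2.002270; start (x,ẋ)=(-0.082300, -0.023400) → end (x,ẋ)=(-0.120710, -0.215899)
phase 2: p=0.0010, T=0.299, ωT=1.151868, cosh=1.740071, sinh=1.424025; start (x,ẋ)=(-0.120710, -0.215899) → end (x,ẋ)=(-0.290590, -1.043368)

1 0.3750 -0.1207 -0.2159
2 0.6740 -0.2906 -1.0434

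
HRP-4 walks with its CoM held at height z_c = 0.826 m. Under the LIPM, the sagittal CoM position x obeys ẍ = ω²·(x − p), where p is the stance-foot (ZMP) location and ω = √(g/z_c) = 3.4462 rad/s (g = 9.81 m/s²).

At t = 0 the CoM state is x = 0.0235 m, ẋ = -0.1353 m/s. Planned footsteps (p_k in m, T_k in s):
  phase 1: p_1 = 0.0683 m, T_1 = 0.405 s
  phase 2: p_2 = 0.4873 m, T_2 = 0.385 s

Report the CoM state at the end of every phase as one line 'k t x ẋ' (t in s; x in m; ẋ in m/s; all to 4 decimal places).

1 0.4050 -0.1021 -0.5825
2 0.7900 -0.9977 -4.7332

phase 1: p=0.0683, T=0.405, ωT=1.395711, cosh=2.142751, sinh=1.895094; start (x,ẋ)=(0.023500, -0.135300) → end (x,ẋ)=(-0.102098, -0.582497)
phase 2: p=0.4873, T=0.385, ωT=1.326787, cosh=2.017121, sinh=1.751793; start (x,ẋ)=(-0.102098, -0.582497) → end (x,ẋ)=(-0.997685, -4.733179)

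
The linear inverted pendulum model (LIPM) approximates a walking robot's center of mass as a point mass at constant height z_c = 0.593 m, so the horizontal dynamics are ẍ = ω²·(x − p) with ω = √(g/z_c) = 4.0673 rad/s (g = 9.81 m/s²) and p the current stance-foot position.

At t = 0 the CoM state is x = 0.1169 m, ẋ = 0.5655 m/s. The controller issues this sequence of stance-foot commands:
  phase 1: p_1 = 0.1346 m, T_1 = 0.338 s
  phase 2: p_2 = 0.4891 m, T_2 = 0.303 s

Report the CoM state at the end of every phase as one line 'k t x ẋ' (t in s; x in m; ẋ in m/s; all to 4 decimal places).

1 0.3380 0.3547 1.0563
2 0.6410 0.6464 1.1074

phase 1: p=0.1346, T=0.338, ωT=1.374747, cosh=2.103491, sinh=1.850587; start (x,ẋ)=(0.116900, 0.565500) → end (x,ẋ)=(0.354666, 1.056298)
phase 2: p=0.4891, T=0.303, ωT=1.232392, cosh=1.860508, sinh=1.568914; start (x,ẋ)=(0.354666, 1.056298) → end (x,ẋ)=(0.646439, 1.107395)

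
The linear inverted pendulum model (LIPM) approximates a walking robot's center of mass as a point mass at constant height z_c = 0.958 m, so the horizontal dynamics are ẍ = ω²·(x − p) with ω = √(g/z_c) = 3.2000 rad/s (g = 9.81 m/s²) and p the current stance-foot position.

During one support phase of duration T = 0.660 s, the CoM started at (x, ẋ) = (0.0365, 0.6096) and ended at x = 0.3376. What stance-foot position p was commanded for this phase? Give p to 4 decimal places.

ωT = 3.2000·0.660 = 2.112000; cosh(ωT) = 4.192875, sinh(ωT) = 4.071879
x(T) = p + (x₀−p)·cosh(ωT) + (ẋ₀/ω)·sinh(ωT) ⇒ p·(1 − cosh) = x(T) − x₀·cosh − (ẋ₀/ω)·sinh
numerator   = 0.3376 − (0.0365)·4.192875 − (0.6096/3.2000)·4.071879 = -0.591133
denominator = 1 − 4.192875 = -3.192875
p = -0.591133 / -3.192875 = 0.1851

p = 0.1851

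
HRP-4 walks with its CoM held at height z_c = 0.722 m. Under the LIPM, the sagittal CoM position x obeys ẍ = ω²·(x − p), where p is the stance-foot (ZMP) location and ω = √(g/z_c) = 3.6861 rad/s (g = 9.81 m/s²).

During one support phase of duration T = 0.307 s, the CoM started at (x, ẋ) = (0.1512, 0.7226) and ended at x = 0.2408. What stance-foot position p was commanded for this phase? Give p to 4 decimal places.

ωT = 3.6861·0.307 = 1.131633; cosh(ωT) = 1.711611, sinh(ωT) = 1.389104
x(T) = p + (x₀−p)·cosh(ωT) + (ẋ₀/ω)·sinh(ωT) ⇒ p·(1 − cosh) = x(T) − x₀·cosh − (ẋ₀/ω)·sinh
numerator   = 0.2408 − (0.1512)·1.711611 − (0.7226/3.6861)·1.389104 = -0.290307
denominator = 1 − 1.711611 = -0.711611
p = -0.290307 / -0.711611 = 0.4080

p = 0.4080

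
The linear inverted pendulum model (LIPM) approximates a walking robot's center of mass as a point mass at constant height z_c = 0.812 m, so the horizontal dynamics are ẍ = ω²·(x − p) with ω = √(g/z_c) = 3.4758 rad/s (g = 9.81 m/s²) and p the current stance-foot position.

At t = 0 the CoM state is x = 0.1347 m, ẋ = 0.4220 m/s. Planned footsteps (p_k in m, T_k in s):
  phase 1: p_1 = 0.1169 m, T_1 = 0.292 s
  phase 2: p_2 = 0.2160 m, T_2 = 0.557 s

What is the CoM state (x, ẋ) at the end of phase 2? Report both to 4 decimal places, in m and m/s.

x = 1.1939, ẋ = 3.4674

phase 1: p=0.1169, T=0.292, ωT=1.014934, cosh=1.560803, sinh=1.198377; start (x,ẋ)=(0.134700, 0.422000) → end (x,ẋ)=(0.290178, 0.732802)
phase 2: p=0.2160, T=0.557, ωT=1.936021, cosh=3.537696, sinh=3.393419; start (x,ẋ)=(0.290178, 0.732802) → end (x,ẋ)=(1.193854, 3.467351)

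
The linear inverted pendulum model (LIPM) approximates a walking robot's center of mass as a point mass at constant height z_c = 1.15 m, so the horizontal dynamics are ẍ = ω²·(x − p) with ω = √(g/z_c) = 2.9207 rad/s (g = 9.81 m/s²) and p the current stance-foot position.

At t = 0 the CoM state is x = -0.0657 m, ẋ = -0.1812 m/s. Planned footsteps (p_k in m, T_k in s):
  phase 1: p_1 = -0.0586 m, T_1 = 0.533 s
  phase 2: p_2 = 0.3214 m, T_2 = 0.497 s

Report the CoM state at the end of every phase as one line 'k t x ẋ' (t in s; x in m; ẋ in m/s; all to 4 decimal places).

1 0.5330 -0.2168 -0.4958
2 1.0300 -1.2332 -4.2885

phase 1: p=-0.0586, T=0.533, ωT=1.556733, cosh=2.477062, sinh=2.266238; start (x,ẋ)=(-0.065700, -0.181200) → end (x,ẋ)=(-0.216784, -0.495839)
phase 2: p=0.3214, T=0.497, ωT=1.451588, cosh=2.252044, sinh=2.017846; start (x,ẋ)=(-0.216784, -0.495839) → end (x,ẋ)=(-1.233178, -4.288451)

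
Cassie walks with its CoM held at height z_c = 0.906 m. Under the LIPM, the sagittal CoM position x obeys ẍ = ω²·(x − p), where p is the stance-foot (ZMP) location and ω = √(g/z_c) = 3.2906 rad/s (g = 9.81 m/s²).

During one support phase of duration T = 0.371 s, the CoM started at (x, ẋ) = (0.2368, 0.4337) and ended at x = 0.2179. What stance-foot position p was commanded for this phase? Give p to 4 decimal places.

p = 0.5013

ωT = 3.2906·0.371 = 1.220813; cosh(ωT) = 1.842466, sinh(ωT) = 1.547475
x(T) = p + (x₀−p)·cosh(ωT) + (ẋ₀/ω)·sinh(ωT) ⇒ p·(1 − cosh) = x(T) − x₀·cosh − (ẋ₀/ω)·sinh
numerator   = 0.2179 − (0.2368)·1.842466 − (0.4337/3.2906)·1.547475 = -0.422353
denominator = 1 − 1.842466 = -0.842466
p = -0.422353 / -0.842466 = 0.5013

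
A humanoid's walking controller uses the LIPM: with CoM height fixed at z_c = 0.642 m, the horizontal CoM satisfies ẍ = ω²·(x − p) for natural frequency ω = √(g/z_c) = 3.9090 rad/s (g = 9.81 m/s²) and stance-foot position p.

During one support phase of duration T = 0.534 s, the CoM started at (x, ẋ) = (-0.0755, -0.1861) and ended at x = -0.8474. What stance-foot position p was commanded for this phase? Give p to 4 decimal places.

ωT = 3.9090·0.534 = 2.087406; cosh(ωT) = 4.093989, sinh(ωT) = 3.969981
x(T) = p + (x₀−p)·cosh(ωT) + (ẋ₀/ω)·sinh(ωT) ⇒ p·(1 − cosh) = x(T) − x₀·cosh − (ẋ₀/ω)·sinh
numerator   = -0.8474 − (-0.0755)·4.093989 − (-0.1861/3.9090)·3.969981 = -0.349301
denominator = 1 − 4.093989 = -3.093989
p = -0.349301 / -3.093989 = 0.1129

p = 0.1129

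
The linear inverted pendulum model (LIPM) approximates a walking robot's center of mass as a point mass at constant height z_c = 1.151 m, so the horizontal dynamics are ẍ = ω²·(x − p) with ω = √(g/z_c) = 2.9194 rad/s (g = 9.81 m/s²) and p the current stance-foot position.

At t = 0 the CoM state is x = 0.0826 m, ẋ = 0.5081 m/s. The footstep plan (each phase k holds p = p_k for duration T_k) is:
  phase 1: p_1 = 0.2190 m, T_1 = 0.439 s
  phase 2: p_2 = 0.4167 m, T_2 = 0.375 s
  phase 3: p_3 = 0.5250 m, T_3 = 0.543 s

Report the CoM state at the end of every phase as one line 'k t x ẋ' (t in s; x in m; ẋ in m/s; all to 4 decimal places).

phase 1: p=0.2190, T=0.439, ωT=1.281617, cosh=1.940023, sinh=1.662435; start (x,ẋ)=(0.082600, 0.508100) → end (x,ẋ)=(0.243715, 0.323734)
phase 2: p=0.4167, T=0.375, ωT=1.094775, cosh=1.661563, sinh=1.326948; start (x,ẋ)=(0.243715, 0.323734) → end (x,ẋ)=(0.276421, -0.132219)
phase 3: p=0.5250, T=0.543, ωT=1.585234, cosh=2.542667, sinh=2.337767; start (x,ẋ)=(0.276421, -0.132219) → end (x,ẋ)=(-0.212930, -2.032710)

1 0.4390 0.2437 0.3237
2 0.8140 0.2764 -0.1322
3 1.3570 -0.2129 -2.0327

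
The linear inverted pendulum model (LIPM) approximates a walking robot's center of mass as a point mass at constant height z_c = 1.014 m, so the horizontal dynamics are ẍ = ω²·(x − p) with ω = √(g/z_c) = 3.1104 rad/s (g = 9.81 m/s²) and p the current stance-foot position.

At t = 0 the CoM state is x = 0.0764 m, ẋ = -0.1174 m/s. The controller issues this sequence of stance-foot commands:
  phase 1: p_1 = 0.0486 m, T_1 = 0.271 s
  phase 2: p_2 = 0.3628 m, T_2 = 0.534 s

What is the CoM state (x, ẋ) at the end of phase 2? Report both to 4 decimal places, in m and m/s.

x = -0.5522, ẋ = -2.6770

phase 1: p=0.0486, T=0.271, ωT=0.842918, cosh=1.376795, sinh=0.946342; start (x,ẋ)=(0.076400, -0.117400) → end (x,ẋ)=(0.051156, -0.079806)
phase 2: p=0.3628, T=0.534, ωT=1.660954, cosh=2.727143, sinh=2.537185; start (x,ẋ)=(0.051156, -0.079806) → end (x,ẋ)=(-0.552197, -2.677034)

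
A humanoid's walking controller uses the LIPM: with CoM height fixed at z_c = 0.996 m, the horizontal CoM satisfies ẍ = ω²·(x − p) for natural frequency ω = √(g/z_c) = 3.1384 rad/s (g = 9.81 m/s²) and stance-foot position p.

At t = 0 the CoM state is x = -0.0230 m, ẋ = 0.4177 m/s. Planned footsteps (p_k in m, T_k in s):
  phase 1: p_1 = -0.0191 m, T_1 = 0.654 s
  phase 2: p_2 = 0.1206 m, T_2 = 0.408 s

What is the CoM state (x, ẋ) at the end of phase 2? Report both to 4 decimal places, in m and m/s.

x = 1.6575, ẋ = 4.9606

phase 1: p=-0.0191, T=0.654, ωT=2.052514, cosh=3.957931, sinh=3.829520; start (x,ẋ)=(-0.023000, 0.417700) → end (x,ẋ)=(0.475147, 1.606356)
phase 2: p=0.1206, T=0.408, ωT=1.280467, cosh=1.938114, sinh=1.660207; start (x,ẋ)=(0.475147, 1.606356) → end (x,ẋ)=(1.657512, 4.960631)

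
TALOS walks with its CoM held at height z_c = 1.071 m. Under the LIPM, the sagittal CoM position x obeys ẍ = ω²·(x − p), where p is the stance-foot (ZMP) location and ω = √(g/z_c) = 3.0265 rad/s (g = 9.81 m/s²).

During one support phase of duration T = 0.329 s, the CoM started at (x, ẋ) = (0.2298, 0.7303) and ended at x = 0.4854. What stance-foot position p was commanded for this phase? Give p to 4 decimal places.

p = 0.2788

ωT = 3.0265·0.329 = 0.995719; cosh(ωT) = 1.538063, sinh(ωT) = 1.168605
x(T) = p + (x₀−p)·cosh(ωT) + (ẋ₀/ω)·sinh(ωT) ⇒ p·(1 − cosh) = x(T) − x₀·cosh − (ẋ₀/ω)·sinh
numerator   = 0.4854 − (0.2298)·1.538063 − (0.7303/3.0265)·1.168605 = -0.150033
denominator = 1 − 1.538063 = -0.538063
p = -0.150033 / -0.538063 = 0.2788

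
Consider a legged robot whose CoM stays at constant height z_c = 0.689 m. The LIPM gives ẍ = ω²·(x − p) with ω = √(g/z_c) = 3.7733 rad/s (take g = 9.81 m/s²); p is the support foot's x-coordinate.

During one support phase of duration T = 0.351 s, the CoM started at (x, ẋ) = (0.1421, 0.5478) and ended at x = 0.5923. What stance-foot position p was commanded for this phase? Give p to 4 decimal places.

ωT = 3.7733·0.351 = 1.324428; cosh(ωT) = 2.012995, sinh(ωT) = 1.747040
x(T) = p + (x₀−p)·cosh(ωT) + (ẋ₀/ω)·sinh(ωT) ⇒ p·(1 − cosh) = x(T) − x₀·cosh − (ẋ₀/ω)·sinh
numerator   = 0.5923 − (0.1421)·2.012995 − (0.5478/3.7733)·1.747040 = 0.052622
denominator = 1 − 2.012995 = -1.012995
p = 0.052622 / -1.012995 = -0.0519

p = -0.0519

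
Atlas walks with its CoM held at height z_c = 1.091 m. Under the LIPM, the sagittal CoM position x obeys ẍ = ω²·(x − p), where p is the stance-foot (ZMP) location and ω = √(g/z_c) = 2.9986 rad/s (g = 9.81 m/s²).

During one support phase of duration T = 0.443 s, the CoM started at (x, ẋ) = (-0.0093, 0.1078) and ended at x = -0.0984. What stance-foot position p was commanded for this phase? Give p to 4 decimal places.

ωT = 2.9986·0.443 = 1.328380; cosh(ωT) = 2.019914, sinh(ωT) = 1.755008
x(T) = p + (x₀−p)·cosh(ωT) + (ẋ₀/ω)·sinh(ωT) ⇒ p·(1 − cosh) = x(T) − x₀·cosh − (ẋ₀/ω)·sinh
numerator   = -0.0984 − (-0.0093)·2.019914 − (0.1078/2.9986)·1.755008 = -0.142708
denominator = 1 − 2.019914 = -1.019914
p = -0.142708 / -1.019914 = 0.1399

p = 0.1399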